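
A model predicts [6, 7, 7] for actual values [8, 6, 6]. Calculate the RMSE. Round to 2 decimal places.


MSE = 2.0000. RMSE = sqrt(2.0000) = 1.41.

1.41


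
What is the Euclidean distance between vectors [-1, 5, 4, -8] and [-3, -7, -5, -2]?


d = sqrt(sum of squared differences). (-1--3)^2=4, (5--7)^2=144, (4--5)^2=81, (-8--2)^2=36. Sum = 265.

sqrt(265)


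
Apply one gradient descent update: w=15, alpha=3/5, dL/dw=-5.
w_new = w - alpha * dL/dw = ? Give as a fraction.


w_new = 15 - 3/5 * -5 = 15 - -3 = 18.

18


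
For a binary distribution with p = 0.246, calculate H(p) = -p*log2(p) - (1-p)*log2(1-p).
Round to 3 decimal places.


H = -0.246*log2(0.246) - 0.754*log2(0.754) = 0.805.

0.805


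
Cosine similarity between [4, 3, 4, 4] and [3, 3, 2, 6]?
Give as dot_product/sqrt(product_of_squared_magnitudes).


dot = 53. |a|^2 = 57, |b|^2 = 58. cos = 53/sqrt(3306).

53/sqrt(3306)


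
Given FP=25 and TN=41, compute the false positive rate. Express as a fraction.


FPR = FP / (FP + TN) = 25 / 66 = 25/66.

25/66


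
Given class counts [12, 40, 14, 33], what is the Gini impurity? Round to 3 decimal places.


Total = 99. Proportions: 12/99, 40/99, 14/99, 33/99. sum(p_i^2) = 0.3091. Gini = 1 - 0.3091 = 0.6909, which rounds to 0.691.

0.691


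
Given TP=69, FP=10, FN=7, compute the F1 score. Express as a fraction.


Precision = 69/79 = 69/79. Recall = 69/76 = 69/76. F1 = 2*P*R/(P+R) = 138/155.

138/155


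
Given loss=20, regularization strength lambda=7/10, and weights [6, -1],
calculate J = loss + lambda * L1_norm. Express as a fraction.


L1 norm = sum(|w|) = 7. J = 20 + 7/10 * 7 = 249/10.

249/10


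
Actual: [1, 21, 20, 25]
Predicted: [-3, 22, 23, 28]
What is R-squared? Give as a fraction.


Mean(y) = 67/4. SS_res = 35. SS_tot = 1379/4. R^2 = 1 - 35/(1379/4) = 177/197.

177/197


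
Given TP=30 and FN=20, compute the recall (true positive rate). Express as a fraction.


Recall = TP / (TP + FN) = 30 / 50 = 3/5.

3/5


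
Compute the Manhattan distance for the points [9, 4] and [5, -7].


d = sum of absolute differences: |9-5|=4 + |4--7|=11 = 15.

15


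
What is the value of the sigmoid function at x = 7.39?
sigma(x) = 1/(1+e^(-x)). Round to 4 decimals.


sigma(7.39) = 1/(1+e^(-7.39)) = 1/(1+0.000617) = 1/1.000617 = 0.9994.

0.9994


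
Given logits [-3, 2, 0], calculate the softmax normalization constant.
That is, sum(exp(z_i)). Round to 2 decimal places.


Denom = e^-3=0.0498 + e^2=7.3891 + e^0=1.0000. Sum = 8.4389, which rounds to 8.44.

8.44


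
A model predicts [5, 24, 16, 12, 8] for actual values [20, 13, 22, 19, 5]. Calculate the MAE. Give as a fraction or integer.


MAE = (1/5) * (|20-5|=15 + |13-24|=11 + |22-16|=6 + |19-12|=7 + |5-8|=3). Sum = 42. MAE = 42/5.

42/5


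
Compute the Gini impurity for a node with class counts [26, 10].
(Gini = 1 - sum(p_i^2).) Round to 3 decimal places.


Total = 36. Proportions: 26/36, 10/36. sum(p_i^2) = 0.5988. Gini = 1 - 0.5988 = 0.4012, which rounds to 0.401.

0.401


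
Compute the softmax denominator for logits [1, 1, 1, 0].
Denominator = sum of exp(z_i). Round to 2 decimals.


Denom = e^1=2.7183 + e^1=2.7183 + e^1=2.7183 + e^0=1.0000. Sum = 9.1549, which rounds to 9.15.

9.15


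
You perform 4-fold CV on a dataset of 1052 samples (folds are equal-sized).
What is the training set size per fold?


Each validation fold has 1052/4 = 263 samples. Training set = 1052 - 263 = 789.

789


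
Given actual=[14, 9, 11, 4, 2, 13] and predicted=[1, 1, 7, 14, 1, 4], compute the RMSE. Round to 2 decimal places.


MSE = 71.8333. RMSE = sqrt(71.8333) = 8.48.

8.48


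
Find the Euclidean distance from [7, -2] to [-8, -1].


d = sqrt(sum of squared differences). (7--8)^2=225, (-2--1)^2=1. Sum = 226.

sqrt(226)


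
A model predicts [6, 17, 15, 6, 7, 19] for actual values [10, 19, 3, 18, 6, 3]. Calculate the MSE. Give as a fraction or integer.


MSE = (1/6) * ((10-6)^2=16 + (19-17)^2=4 + (3-15)^2=144 + (18-6)^2=144 + (6-7)^2=1 + (3-19)^2=256). Sum = 565. MSE = 565/6.

565/6


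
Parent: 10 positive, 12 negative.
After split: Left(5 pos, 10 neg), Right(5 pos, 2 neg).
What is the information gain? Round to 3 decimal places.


H(parent) = 0.9940. H(left) = 0.9183, H(right) = 0.8631. Weighted = (15/22)*0.9183 + (7/22)*0.8631 = 0.9007. IG = 0.9940 - 0.9007 = 0.0933, which rounds to 0.093.

0.093


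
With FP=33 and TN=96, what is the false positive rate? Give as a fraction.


FPR = FP / (FP + TN) = 33 / 129 = 11/43.

11/43


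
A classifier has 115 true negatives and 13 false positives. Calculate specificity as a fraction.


Specificity = TN / (TN + FP) = 115 / 128 = 115/128.

115/128


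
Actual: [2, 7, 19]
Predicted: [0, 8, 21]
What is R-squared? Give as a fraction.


Mean(y) = 28/3. SS_res = 9. SS_tot = 458/3. R^2 = 1 - 9/(458/3) = 431/458.

431/458


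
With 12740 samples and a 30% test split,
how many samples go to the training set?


Test set = 12740 * 30% = 3822. Training set = 12740 - 3822 = 8918.

8918


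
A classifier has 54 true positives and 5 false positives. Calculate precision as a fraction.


Precision = TP / (TP + FP) = 54 / 59 = 54/59.

54/59


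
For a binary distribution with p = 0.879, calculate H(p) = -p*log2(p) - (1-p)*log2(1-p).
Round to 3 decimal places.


H = -0.879*log2(0.879) - 0.121*log2(0.121) = 0.532.

0.532


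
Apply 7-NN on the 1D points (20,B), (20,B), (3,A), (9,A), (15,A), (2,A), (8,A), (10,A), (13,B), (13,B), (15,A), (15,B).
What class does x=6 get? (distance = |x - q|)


Distances: |20-6|=14, |20-6|=14, |3-6|=3, |9-6|=3, |15-6|=9, |2-6|=4, |8-6|=2, |10-6|=4, |13-6|=7, |13-6|=7, |15-6|=9, |15-6|=9. 7 nearest: (8,A), (3,A), (9,A), (2,A), (10,A), (13,B), (13,B). Counts: {'A': 5, 'B': 2}. Majority class: A.

A


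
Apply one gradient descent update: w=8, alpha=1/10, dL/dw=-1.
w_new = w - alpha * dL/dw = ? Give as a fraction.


w_new = 8 - 1/10 * -1 = 8 - -1/10 = 81/10.

81/10


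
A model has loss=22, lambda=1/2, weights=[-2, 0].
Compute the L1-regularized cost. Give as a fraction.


L1 norm = sum(|w|) = 2. J = 22 + 1/2 * 2 = 23.

23


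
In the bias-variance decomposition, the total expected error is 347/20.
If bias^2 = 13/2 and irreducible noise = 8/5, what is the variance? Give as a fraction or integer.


Total error = bias^2 + variance + irreducible noise. So variance = 347/20 - 13/2 - 8/5 = 37/4.

37/4


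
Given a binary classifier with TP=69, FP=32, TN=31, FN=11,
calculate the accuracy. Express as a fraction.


Accuracy = (TP + TN) / (TP + TN + FP + FN) = (69 + 31) / 143 = 100/143.

100/143


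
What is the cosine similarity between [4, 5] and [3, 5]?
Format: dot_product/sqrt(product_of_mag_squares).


dot = 37. |a|^2 = 41, |b|^2 = 34. cos = 37/sqrt(1394).

37/sqrt(1394)


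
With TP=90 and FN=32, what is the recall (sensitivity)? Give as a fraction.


Recall = TP / (TP + FN) = 90 / 122 = 45/61.

45/61


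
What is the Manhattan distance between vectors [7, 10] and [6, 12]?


d = sum of absolute differences: |7-6|=1 + |10-12|=2 = 3.

3


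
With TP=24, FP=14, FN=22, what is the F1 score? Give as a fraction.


Precision = 24/38 = 12/19. Recall = 24/46 = 12/23. F1 = 2*P*R/(P+R) = 4/7.

4/7


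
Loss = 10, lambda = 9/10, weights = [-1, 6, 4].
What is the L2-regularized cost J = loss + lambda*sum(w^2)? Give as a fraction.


L2 sq norm = sum(w^2) = 53. J = 10 + 9/10 * 53 = 577/10.

577/10


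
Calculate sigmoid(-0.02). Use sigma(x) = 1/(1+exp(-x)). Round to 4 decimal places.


sigma(-0.02) = 1/(1+e^(0.02)) = 1/(1+1.020201) = 1/2.020201 = 0.4950.

0.4950


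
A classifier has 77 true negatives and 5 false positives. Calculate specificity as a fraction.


Specificity = TN / (TN + FP) = 77 / 82 = 77/82.

77/82


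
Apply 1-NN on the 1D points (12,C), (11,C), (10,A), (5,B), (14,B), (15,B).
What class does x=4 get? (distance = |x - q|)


Distances: |12-4|=8, |11-4|=7, |10-4|=6, |5-4|=1, |14-4|=10, |15-4|=11. 1 nearest: (5,B). Counts: {'B': 1}. Majority class: B.

B


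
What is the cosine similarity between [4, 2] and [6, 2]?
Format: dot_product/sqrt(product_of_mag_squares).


dot = 28. |a|^2 = 20, |b|^2 = 40. cos = 28/sqrt(800).

28/sqrt(800)


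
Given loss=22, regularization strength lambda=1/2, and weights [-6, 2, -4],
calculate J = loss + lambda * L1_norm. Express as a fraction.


L1 norm = sum(|w|) = 12. J = 22 + 1/2 * 12 = 28.

28


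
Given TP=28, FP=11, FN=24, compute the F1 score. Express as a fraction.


Precision = 28/39 = 28/39. Recall = 28/52 = 7/13. F1 = 2*P*R/(P+R) = 8/13.

8/13


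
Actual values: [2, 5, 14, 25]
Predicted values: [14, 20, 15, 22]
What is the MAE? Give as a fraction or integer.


MAE = (1/4) * (|2-14|=12 + |5-20|=15 + |14-15|=1 + |25-22|=3). Sum = 31. MAE = 31/4.

31/4


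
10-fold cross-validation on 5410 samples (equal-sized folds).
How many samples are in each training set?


Each validation fold has 5410/10 = 541 samples. Training set = 5410 - 541 = 4869.

4869


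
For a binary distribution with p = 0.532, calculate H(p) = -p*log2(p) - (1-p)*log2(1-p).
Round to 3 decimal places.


H = -0.532*log2(0.532) - 0.468*log2(0.468) = 0.997.

0.997


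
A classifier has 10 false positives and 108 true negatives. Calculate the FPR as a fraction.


FPR = FP / (FP + TN) = 10 / 118 = 5/59.

5/59


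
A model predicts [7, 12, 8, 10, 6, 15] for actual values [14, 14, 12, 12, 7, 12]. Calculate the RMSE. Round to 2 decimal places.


MSE = 13.8333. RMSE = sqrt(13.8333) = 3.72.

3.72


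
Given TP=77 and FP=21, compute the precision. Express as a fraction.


Precision = TP / (TP + FP) = 77 / 98 = 11/14.

11/14


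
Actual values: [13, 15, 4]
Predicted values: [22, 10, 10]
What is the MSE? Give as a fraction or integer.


MSE = (1/3) * ((13-22)^2=81 + (15-10)^2=25 + (4-10)^2=36). Sum = 142. MSE = 142/3.

142/3


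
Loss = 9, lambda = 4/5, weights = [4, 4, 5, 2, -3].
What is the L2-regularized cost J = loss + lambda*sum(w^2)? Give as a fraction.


L2 sq norm = sum(w^2) = 70. J = 9 + 4/5 * 70 = 65.

65


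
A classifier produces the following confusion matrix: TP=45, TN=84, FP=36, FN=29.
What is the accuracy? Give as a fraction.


Accuracy = (TP + TN) / (TP + TN + FP + FN) = (45 + 84) / 194 = 129/194.

129/194


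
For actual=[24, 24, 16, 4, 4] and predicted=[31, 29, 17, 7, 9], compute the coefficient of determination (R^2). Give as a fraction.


Mean(y) = 72/5. SS_res = 109. SS_tot = 2016/5. R^2 = 1 - 109/(2016/5) = 1471/2016.

1471/2016


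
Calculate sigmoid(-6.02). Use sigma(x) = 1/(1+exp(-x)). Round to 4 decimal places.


sigma(-6.02) = 1/(1+e^(6.02)) = 1/(1+411.578596) = 1/412.578596 = 0.0024.

0.0024


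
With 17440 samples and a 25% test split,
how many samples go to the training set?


Test set = 17440 * 25% = 4360. Training set = 17440 - 4360 = 13080.

13080


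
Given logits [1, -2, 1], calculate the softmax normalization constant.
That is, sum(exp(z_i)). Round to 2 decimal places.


Denom = e^1=2.7183 + e^-2=0.1353 + e^1=2.7183. Sum = 5.5719, which rounds to 5.57.

5.57


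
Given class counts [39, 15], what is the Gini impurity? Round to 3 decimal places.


Total = 54. Proportions: 39/54, 15/54. sum(p_i^2) = 0.5988. Gini = 1 - 0.5988 = 0.4012, which rounds to 0.401.

0.401


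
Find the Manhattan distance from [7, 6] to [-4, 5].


d = sum of absolute differences: |7--4|=11 + |6-5|=1 = 12.

12


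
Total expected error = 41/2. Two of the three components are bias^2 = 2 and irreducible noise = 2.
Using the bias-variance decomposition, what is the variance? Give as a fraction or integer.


Total error = bias^2 + variance + irreducible noise. So variance = 41/2 - 2 - 2 = 33/2.

33/2


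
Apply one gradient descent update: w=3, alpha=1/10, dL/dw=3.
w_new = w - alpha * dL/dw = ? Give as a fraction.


w_new = 3 - 1/10 * 3 = 3 - 3/10 = 27/10.

27/10


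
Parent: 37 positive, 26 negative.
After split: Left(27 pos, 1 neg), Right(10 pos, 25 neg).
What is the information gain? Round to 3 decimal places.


H(parent) = 0.9779. H(left) = 0.2223, H(right) = 0.8631. Weighted = (28/63)*0.2223 + (35/63)*0.8631 = 0.5783. IG = 0.9779 - 0.5783 = 0.3996, which rounds to 0.400.

0.400


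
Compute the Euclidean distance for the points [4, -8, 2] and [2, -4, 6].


d = sqrt(sum of squared differences). (4-2)^2=4, (-8--4)^2=16, (2-6)^2=16. Sum = 36.

6


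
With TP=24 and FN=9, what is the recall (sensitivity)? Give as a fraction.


Recall = TP / (TP + FN) = 24 / 33 = 8/11.

8/11


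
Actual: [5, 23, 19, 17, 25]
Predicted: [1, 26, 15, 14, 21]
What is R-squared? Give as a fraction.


Mean(y) = 89/5. SS_res = 66. SS_tot = 1224/5. R^2 = 1 - 66/(1224/5) = 149/204.

149/204


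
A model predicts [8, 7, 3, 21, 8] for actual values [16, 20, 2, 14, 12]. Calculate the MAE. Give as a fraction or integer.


MAE = (1/5) * (|16-8|=8 + |20-7|=13 + |2-3|=1 + |14-21|=7 + |12-8|=4). Sum = 33. MAE = 33/5.

33/5


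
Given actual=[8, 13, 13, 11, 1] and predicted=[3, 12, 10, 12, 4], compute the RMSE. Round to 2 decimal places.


MSE = 9.0000. RMSE = sqrt(9.0000) = 3.00.

3.00


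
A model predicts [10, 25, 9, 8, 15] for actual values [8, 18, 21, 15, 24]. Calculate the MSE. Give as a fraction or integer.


MSE = (1/5) * ((8-10)^2=4 + (18-25)^2=49 + (21-9)^2=144 + (15-8)^2=49 + (24-15)^2=81). Sum = 327. MSE = 327/5.

327/5


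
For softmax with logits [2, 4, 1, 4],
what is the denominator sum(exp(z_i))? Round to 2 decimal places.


Denom = e^2=7.3891 + e^4=54.5982 + e^1=2.7183 + e^4=54.5982. Sum = 119.3038, which rounds to 119.30.

119.30


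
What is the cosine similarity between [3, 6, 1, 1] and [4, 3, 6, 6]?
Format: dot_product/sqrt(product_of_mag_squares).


dot = 42. |a|^2 = 47, |b|^2 = 97. cos = 42/sqrt(4559).

42/sqrt(4559)


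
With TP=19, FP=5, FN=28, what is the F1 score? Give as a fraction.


Precision = 19/24 = 19/24. Recall = 19/47 = 19/47. F1 = 2*P*R/(P+R) = 38/71.

38/71


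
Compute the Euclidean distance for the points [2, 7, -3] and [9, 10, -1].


d = sqrt(sum of squared differences). (2-9)^2=49, (7-10)^2=9, (-3--1)^2=4. Sum = 62.

sqrt(62)


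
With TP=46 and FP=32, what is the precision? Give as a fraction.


Precision = TP / (TP + FP) = 46 / 78 = 23/39.

23/39


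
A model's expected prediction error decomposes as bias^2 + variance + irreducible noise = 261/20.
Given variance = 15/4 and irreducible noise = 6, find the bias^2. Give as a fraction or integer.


Total error = bias^2 + variance + irreducible noise. So bias^2 = 261/20 - 15/4 - 6 = 33/10.

33/10


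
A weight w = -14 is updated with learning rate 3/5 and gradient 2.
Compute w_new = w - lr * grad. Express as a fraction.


w_new = -14 - 3/5 * 2 = -14 - 6/5 = -76/5.

-76/5


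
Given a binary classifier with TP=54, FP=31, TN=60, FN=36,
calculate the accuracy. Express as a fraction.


Accuracy = (TP + TN) / (TP + TN + FP + FN) = (54 + 60) / 181 = 114/181.

114/181


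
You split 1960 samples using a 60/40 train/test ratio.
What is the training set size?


Test set = 1960 * 40% = 784. Training set = 1960 - 784 = 1176.

1176


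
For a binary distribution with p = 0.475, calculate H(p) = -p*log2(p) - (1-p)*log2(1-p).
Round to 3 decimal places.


H = -0.475*log2(0.475) - 0.525*log2(0.525) = 0.998.

0.998


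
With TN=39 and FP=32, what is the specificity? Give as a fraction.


Specificity = TN / (TN + FP) = 39 / 71 = 39/71.

39/71


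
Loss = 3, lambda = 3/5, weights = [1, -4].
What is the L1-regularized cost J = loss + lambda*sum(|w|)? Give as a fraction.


L1 norm = sum(|w|) = 5. J = 3 + 3/5 * 5 = 6.

6


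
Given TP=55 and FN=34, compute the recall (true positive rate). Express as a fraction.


Recall = TP / (TP + FN) = 55 / 89 = 55/89.

55/89


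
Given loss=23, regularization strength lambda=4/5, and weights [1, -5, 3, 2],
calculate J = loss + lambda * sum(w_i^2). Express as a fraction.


L2 sq norm = sum(w^2) = 39. J = 23 + 4/5 * 39 = 271/5.

271/5


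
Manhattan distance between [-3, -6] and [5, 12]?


d = sum of absolute differences: |-3-5|=8 + |-6-12|=18 = 26.

26


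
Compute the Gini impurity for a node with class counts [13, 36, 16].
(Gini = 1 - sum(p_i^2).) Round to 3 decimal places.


Total = 65. Proportions: 13/65, 36/65, 16/65. sum(p_i^2) = 0.4073. Gini = 1 - 0.4073 = 0.5927, which rounds to 0.593.

0.593


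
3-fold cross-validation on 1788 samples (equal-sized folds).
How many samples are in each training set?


Each validation fold has 1788/3 = 596 samples. Training set = 1788 - 596 = 1192.

1192


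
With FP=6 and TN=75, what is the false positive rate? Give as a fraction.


FPR = FP / (FP + TN) = 6 / 81 = 2/27.

2/27


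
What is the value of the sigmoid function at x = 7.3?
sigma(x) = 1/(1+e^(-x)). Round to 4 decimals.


sigma(7.3) = 1/(1+e^(-7.3)) = 1/(1+0.000676) = 1/1.000676 = 0.9993.

0.9993


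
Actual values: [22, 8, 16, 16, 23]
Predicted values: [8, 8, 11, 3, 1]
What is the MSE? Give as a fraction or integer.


MSE = (1/5) * ((22-8)^2=196 + (8-8)^2=0 + (16-11)^2=25 + (16-3)^2=169 + (23-1)^2=484). Sum = 874. MSE = 874/5.

874/5


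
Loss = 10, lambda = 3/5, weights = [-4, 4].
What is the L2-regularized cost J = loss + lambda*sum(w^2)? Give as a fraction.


L2 sq norm = sum(w^2) = 32. J = 10 + 3/5 * 32 = 146/5.

146/5


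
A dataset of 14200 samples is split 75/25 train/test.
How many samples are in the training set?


Test set = 14200 * 25% = 3550. Training set = 14200 - 3550 = 10650.

10650


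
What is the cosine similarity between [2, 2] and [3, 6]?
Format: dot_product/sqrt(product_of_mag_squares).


dot = 18. |a|^2 = 8, |b|^2 = 45. cos = 18/sqrt(360).

18/sqrt(360)


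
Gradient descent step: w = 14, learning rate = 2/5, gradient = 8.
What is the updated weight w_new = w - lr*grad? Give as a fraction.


w_new = 14 - 2/5 * 8 = 14 - 16/5 = 54/5.

54/5


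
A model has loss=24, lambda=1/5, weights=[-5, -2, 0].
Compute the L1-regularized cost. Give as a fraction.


L1 norm = sum(|w|) = 7. J = 24 + 1/5 * 7 = 127/5.

127/5


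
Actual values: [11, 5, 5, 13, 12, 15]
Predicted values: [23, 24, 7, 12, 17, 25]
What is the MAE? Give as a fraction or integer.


MAE = (1/6) * (|11-23|=12 + |5-24|=19 + |5-7|=2 + |13-12|=1 + |12-17|=5 + |15-25|=10). Sum = 49. MAE = 49/6.

49/6


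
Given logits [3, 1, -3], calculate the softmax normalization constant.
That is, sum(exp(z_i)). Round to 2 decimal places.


Denom = e^3=20.0855 + e^1=2.7183 + e^-3=0.0498. Sum = 22.8536, which rounds to 22.85.

22.85


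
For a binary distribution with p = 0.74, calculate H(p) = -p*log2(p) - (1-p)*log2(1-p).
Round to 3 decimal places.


H = -0.74*log2(0.74) - 0.26*log2(0.26) = 0.827.

0.827


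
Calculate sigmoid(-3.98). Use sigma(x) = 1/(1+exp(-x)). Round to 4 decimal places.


sigma(-3.98) = 1/(1+e^(3.98)) = 1/(1+53.517034) = 1/54.517034 = 0.0183.

0.0183


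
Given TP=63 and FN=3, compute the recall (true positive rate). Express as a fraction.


Recall = TP / (TP + FN) = 63 / 66 = 21/22.

21/22


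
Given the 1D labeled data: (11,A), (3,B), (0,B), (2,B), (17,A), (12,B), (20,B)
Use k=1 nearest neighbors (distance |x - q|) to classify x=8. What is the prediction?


Distances: |11-8|=3, |3-8|=5, |0-8|=8, |2-8|=6, |17-8|=9, |12-8|=4, |20-8|=12. 1 nearest: (11,A). Counts: {'A': 1}. Majority class: A.

A


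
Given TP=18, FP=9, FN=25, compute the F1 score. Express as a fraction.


Precision = 18/27 = 2/3. Recall = 18/43 = 18/43. F1 = 2*P*R/(P+R) = 18/35.

18/35


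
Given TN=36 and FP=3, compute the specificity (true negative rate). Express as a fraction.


Specificity = TN / (TN + FP) = 36 / 39 = 12/13.

12/13


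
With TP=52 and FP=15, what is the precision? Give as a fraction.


Precision = TP / (TP + FP) = 52 / 67 = 52/67.

52/67


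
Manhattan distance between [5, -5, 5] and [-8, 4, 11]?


d = sum of absolute differences: |5--8|=13 + |-5-4|=9 + |5-11|=6 = 28.

28


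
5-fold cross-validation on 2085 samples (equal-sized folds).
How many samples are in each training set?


Each validation fold has 2085/5 = 417 samples. Training set = 2085 - 417 = 1668.

1668


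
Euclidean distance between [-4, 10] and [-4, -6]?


d = sqrt(sum of squared differences). (-4--4)^2=0, (10--6)^2=256. Sum = 256.

16


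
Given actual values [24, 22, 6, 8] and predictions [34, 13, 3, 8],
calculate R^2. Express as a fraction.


Mean(y) = 15. SS_res = 190. SS_tot = 260. R^2 = 1 - 190/(260) = 7/26.

7/26


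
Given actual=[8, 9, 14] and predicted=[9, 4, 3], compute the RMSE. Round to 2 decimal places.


MSE = 49.0000. RMSE = sqrt(49.0000) = 7.00.

7.00


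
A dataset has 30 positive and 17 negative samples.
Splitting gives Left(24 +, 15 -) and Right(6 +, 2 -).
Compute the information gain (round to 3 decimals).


H(parent) = 0.9441. H(left) = 0.9612, H(right) = 0.8113. Weighted = (39/47)*0.9612 + (8/47)*0.8113 = 0.9357. IG = 0.9441 - 0.9357 = 0.0084, which rounds to 0.008.

0.008


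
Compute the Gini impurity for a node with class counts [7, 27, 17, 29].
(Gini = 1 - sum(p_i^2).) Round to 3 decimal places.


Total = 80. Proportions: 7/80, 27/80, 17/80, 29/80. sum(p_i^2) = 0.2981. Gini = 1 - 0.2981 = 0.7019, which rounds to 0.702.

0.702


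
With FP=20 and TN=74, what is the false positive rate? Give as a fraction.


FPR = FP / (FP + TN) = 20 / 94 = 10/47.

10/47


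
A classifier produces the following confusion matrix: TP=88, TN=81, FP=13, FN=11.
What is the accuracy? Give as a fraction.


Accuracy = (TP + TN) / (TP + TN + FP + FN) = (88 + 81) / 193 = 169/193.

169/193


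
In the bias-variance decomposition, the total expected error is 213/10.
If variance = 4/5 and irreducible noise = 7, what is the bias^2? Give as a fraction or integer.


Total error = bias^2 + variance + irreducible noise. So bias^2 = 213/10 - 4/5 - 7 = 27/2.

27/2


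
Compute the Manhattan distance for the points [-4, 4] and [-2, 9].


d = sum of absolute differences: |-4--2|=2 + |4-9|=5 = 7.

7


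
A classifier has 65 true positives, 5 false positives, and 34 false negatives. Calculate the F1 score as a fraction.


Precision = 65/70 = 13/14. Recall = 65/99 = 65/99. F1 = 2*P*R/(P+R) = 10/13.

10/13


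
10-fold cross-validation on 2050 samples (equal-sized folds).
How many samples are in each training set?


Each validation fold has 2050/10 = 205 samples. Training set = 2050 - 205 = 1845.

1845


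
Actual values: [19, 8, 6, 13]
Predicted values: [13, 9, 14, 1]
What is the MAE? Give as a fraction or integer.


MAE = (1/4) * (|19-13|=6 + |8-9|=1 + |6-14|=8 + |13-1|=12). Sum = 27. MAE = 27/4.

27/4


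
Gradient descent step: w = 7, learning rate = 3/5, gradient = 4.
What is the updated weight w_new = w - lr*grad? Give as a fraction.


w_new = 7 - 3/5 * 4 = 7 - 12/5 = 23/5.

23/5


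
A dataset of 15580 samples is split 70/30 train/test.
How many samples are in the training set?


Test set = 15580 * 30% = 4674. Training set = 15580 - 4674 = 10906.

10906


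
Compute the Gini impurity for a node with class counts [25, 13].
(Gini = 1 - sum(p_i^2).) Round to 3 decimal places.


Total = 38. Proportions: 25/38, 13/38. sum(p_i^2) = 0.5499. Gini = 1 - 0.5499 = 0.4501, which rounds to 0.450.

0.450


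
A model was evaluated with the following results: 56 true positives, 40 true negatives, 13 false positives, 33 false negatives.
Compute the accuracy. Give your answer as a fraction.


Accuracy = (TP + TN) / (TP + TN + FP + FN) = (56 + 40) / 142 = 48/71.

48/71


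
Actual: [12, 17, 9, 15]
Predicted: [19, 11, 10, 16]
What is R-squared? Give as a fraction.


Mean(y) = 53/4. SS_res = 87. SS_tot = 147/4. R^2 = 1 - 87/(147/4) = -67/49.

-67/49


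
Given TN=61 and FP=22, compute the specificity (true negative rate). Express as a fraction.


Specificity = TN / (TN + FP) = 61 / 83 = 61/83.

61/83


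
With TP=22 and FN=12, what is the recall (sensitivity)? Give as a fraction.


Recall = TP / (TP + FN) = 22 / 34 = 11/17.

11/17


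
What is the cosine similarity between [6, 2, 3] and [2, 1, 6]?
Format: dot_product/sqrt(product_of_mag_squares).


dot = 32. |a|^2 = 49, |b|^2 = 41. cos = 32/sqrt(2009).

32/sqrt(2009)


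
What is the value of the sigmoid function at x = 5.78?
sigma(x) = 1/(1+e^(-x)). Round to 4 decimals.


sigma(5.78) = 1/(1+e^(-5.78)) = 1/(1+0.003089) = 1/1.003089 = 0.9969.

0.9969


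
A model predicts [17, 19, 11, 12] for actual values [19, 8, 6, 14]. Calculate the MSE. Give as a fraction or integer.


MSE = (1/4) * ((19-17)^2=4 + (8-19)^2=121 + (6-11)^2=25 + (14-12)^2=4). Sum = 154. MSE = 77/2.

77/2


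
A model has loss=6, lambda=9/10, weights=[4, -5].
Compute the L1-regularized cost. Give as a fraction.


L1 norm = sum(|w|) = 9. J = 6 + 9/10 * 9 = 141/10.

141/10


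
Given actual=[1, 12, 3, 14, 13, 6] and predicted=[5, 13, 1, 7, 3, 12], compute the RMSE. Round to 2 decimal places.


MSE = 34.3333. RMSE = sqrt(34.3333) = 5.86.

5.86


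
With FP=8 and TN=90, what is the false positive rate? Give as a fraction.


FPR = FP / (FP + TN) = 8 / 98 = 4/49.

4/49


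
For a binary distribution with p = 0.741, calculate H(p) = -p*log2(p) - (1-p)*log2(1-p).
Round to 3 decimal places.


H = -0.741*log2(0.741) - 0.259*log2(0.259) = 0.825.

0.825


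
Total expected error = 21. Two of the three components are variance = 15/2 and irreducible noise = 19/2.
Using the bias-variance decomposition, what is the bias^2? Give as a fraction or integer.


Total error = bias^2 + variance + irreducible noise. So bias^2 = 21 - 15/2 - 19/2 = 4.

4


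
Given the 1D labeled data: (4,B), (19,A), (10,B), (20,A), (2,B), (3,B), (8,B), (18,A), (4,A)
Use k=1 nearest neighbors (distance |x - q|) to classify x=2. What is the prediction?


Distances: |4-2|=2, |19-2|=17, |10-2|=8, |20-2|=18, |2-2|=0, |3-2|=1, |8-2|=6, |18-2|=16, |4-2|=2. 1 nearest: (2,B). Counts: {'B': 1}. Majority class: B.

B


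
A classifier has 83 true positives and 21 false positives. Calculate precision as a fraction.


Precision = TP / (TP + FP) = 83 / 104 = 83/104.

83/104


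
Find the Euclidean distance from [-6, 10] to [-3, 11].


d = sqrt(sum of squared differences). (-6--3)^2=9, (10-11)^2=1. Sum = 10.

sqrt(10)


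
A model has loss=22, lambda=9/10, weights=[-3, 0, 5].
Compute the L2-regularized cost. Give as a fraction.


L2 sq norm = sum(w^2) = 34. J = 22 + 9/10 * 34 = 263/5.

263/5


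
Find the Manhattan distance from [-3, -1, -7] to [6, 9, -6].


d = sum of absolute differences: |-3-6|=9 + |-1-9|=10 + |-7--6|=1 = 20.

20


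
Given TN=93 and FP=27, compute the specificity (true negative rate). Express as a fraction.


Specificity = TN / (TN + FP) = 93 / 120 = 31/40.

31/40


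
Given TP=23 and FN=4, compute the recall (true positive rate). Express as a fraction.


Recall = TP / (TP + FN) = 23 / 27 = 23/27.

23/27


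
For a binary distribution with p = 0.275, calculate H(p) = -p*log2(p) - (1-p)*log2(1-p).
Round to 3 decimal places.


H = -0.275*log2(0.275) - 0.725*log2(0.725) = 0.849.

0.849


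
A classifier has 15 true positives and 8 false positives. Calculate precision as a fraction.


Precision = TP / (TP + FP) = 15 / 23 = 15/23.

15/23


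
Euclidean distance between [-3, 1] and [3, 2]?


d = sqrt(sum of squared differences). (-3-3)^2=36, (1-2)^2=1. Sum = 37.

sqrt(37)


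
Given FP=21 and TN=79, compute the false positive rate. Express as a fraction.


FPR = FP / (FP + TN) = 21 / 100 = 21/100.

21/100


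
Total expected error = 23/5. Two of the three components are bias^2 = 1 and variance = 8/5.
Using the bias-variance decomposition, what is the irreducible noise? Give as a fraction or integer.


Total error = bias^2 + variance + irreducible noise. So irreducible noise = 23/5 - 1 - 8/5 = 2.

2


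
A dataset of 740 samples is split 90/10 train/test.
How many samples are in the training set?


Test set = 740 * 10% = 74. Training set = 740 - 74 = 666.

666


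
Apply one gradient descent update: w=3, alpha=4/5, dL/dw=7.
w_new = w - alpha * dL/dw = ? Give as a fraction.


w_new = 3 - 4/5 * 7 = 3 - 28/5 = -13/5.

-13/5


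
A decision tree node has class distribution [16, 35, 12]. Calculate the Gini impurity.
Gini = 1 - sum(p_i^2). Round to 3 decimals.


Total = 63. Proportions: 16/63, 35/63, 12/63. sum(p_i^2) = 0.4094. Gini = 1 - 0.4094 = 0.5906, which rounds to 0.591.

0.591


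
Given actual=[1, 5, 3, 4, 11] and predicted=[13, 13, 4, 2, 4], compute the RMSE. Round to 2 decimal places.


MSE = 52.4000. RMSE = sqrt(52.4000) = 7.24.

7.24


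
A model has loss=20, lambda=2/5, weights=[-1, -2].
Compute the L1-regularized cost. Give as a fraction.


L1 norm = sum(|w|) = 3. J = 20 + 2/5 * 3 = 106/5.

106/5


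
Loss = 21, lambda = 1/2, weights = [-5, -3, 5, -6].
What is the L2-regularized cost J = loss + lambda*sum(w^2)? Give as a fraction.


L2 sq norm = sum(w^2) = 95. J = 21 + 1/2 * 95 = 137/2.

137/2


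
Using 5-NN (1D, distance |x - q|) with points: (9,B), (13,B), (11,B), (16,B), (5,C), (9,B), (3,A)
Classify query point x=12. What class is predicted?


Distances: |9-12|=3, |13-12|=1, |11-12|=1, |16-12|=4, |5-12|=7, |9-12|=3, |3-12|=9. 5 nearest: (13,B), (11,B), (9,B), (9,B), (16,B). Counts: {'B': 5}. Majority class: B.

B


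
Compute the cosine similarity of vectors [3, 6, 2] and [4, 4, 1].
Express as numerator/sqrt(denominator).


dot = 38. |a|^2 = 49, |b|^2 = 33. cos = 38/sqrt(1617).

38/sqrt(1617)


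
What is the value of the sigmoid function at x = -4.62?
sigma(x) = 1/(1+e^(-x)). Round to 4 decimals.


sigma(-4.62) = 1/(1+e^(4.62)) = 1/(1+101.494032) = 1/102.494032 = 0.0098.

0.0098


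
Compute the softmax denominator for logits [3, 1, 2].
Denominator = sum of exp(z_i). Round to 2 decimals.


Denom = e^3=20.0855 + e^1=2.7183 + e^2=7.3891. Sum = 30.1929, which rounds to 30.19.

30.19


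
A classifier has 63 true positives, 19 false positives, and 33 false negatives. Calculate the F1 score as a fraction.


Precision = 63/82 = 63/82. Recall = 63/96 = 21/32. F1 = 2*P*R/(P+R) = 63/89.

63/89


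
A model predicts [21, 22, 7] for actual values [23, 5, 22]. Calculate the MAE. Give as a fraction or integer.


MAE = (1/3) * (|23-21|=2 + |5-22|=17 + |22-7|=15). Sum = 34. MAE = 34/3.

34/3


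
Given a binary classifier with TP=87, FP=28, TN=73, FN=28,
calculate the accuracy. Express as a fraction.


Accuracy = (TP + TN) / (TP + TN + FP + FN) = (87 + 73) / 216 = 20/27.

20/27


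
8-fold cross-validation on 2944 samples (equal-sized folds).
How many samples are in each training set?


Each validation fold has 2944/8 = 368 samples. Training set = 2944 - 368 = 2576.

2576


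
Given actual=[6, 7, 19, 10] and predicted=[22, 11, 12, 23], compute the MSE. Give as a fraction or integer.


MSE = (1/4) * ((6-22)^2=256 + (7-11)^2=16 + (19-12)^2=49 + (10-23)^2=169). Sum = 490. MSE = 245/2.

245/2


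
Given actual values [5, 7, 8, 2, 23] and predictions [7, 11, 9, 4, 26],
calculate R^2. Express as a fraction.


Mean(y) = 9. SS_res = 34. SS_tot = 266. R^2 = 1 - 34/(266) = 116/133.

116/133


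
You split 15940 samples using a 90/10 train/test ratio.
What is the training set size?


Test set = 15940 * 10% = 1594. Training set = 15940 - 1594 = 14346.

14346


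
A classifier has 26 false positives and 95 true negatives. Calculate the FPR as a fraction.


FPR = FP / (FP + TN) = 26 / 121 = 26/121.

26/121


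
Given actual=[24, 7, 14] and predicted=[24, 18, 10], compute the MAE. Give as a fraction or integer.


MAE = (1/3) * (|24-24|=0 + |7-18|=11 + |14-10|=4). Sum = 15. MAE = 5.

5


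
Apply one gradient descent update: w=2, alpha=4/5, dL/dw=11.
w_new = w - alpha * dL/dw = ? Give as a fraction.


w_new = 2 - 4/5 * 11 = 2 - 44/5 = -34/5.

-34/5


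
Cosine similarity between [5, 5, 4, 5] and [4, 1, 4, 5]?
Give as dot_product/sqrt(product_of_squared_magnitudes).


dot = 66. |a|^2 = 91, |b|^2 = 58. cos = 66/sqrt(5278).

66/sqrt(5278)


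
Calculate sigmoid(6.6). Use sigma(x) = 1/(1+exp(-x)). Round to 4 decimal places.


sigma(6.6) = 1/(1+e^(-6.6)) = 1/(1+0.001360) = 1/1.001360 = 0.9986.

0.9986


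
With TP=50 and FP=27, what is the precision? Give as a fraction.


Precision = TP / (TP + FP) = 50 / 77 = 50/77.

50/77


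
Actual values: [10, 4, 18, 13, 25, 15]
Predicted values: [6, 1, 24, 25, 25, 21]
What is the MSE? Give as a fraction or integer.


MSE = (1/6) * ((10-6)^2=16 + (4-1)^2=9 + (18-24)^2=36 + (13-25)^2=144 + (25-25)^2=0 + (15-21)^2=36). Sum = 241. MSE = 241/6.

241/6


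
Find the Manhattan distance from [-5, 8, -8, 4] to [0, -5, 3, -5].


d = sum of absolute differences: |-5-0|=5 + |8--5|=13 + |-8-3|=11 + |4--5|=9 = 38.

38


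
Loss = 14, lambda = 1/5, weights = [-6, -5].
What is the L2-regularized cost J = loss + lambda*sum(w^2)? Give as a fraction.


L2 sq norm = sum(w^2) = 61. J = 14 + 1/5 * 61 = 131/5.

131/5


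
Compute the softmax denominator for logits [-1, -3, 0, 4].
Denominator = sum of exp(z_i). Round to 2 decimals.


Denom = e^-1=0.3679 + e^-3=0.0498 + e^0=1.0000 + e^4=54.5982. Sum = 56.0159, which rounds to 56.02.

56.02


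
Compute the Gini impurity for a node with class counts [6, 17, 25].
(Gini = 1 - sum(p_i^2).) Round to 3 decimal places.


Total = 48. Proportions: 6/48, 17/48, 25/48. sum(p_i^2) = 0.4123. Gini = 1 - 0.4123 = 0.5877, which rounds to 0.588.

0.588


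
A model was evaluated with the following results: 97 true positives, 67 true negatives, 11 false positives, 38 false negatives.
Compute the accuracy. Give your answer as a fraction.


Accuracy = (TP + TN) / (TP + TN + FP + FN) = (97 + 67) / 213 = 164/213.

164/213


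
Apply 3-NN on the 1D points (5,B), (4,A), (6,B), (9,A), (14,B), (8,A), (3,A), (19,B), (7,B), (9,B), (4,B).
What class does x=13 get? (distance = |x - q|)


Distances: |5-13|=8, |4-13|=9, |6-13|=7, |9-13|=4, |14-13|=1, |8-13|=5, |3-13|=10, |19-13|=6, |7-13|=6, |9-13|=4, |4-13|=9. 3 nearest: (14,B), (9,A), (9,B). Counts: {'B': 2, 'A': 1}. Majority class: B.

B


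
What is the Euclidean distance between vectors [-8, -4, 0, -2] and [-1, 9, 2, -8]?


d = sqrt(sum of squared differences). (-8--1)^2=49, (-4-9)^2=169, (0-2)^2=4, (-2--8)^2=36. Sum = 258.

sqrt(258)


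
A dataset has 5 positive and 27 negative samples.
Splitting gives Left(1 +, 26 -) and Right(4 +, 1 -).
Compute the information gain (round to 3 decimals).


H(parent) = 0.6253. H(left) = 0.2285, H(right) = 0.7219. Weighted = (27/32)*0.2285 + (5/32)*0.7219 = 0.3056. IG = 0.6253 - 0.3056 = 0.3197, which rounds to 0.320.

0.320


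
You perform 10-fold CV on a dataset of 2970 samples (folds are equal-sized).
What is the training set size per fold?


Each validation fold has 2970/10 = 297 samples. Training set = 2970 - 297 = 2673.

2673


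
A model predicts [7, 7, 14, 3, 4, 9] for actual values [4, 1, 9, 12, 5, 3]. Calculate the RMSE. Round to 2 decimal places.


MSE = 31.3333. RMSE = sqrt(31.3333) = 5.60.

5.60


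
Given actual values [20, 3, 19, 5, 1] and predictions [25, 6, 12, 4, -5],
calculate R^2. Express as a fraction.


Mean(y) = 48/5. SS_res = 120. SS_tot = 1676/5. R^2 = 1 - 120/(1676/5) = 269/419.

269/419


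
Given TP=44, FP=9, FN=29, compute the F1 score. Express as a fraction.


Precision = 44/53 = 44/53. Recall = 44/73 = 44/73. F1 = 2*P*R/(P+R) = 44/63.

44/63


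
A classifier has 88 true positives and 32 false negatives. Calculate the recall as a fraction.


Recall = TP / (TP + FN) = 88 / 120 = 11/15.

11/15


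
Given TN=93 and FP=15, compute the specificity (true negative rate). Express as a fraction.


Specificity = TN / (TN + FP) = 93 / 108 = 31/36.

31/36


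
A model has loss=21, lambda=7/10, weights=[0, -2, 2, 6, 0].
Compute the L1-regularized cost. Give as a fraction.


L1 norm = sum(|w|) = 10. J = 21 + 7/10 * 10 = 28.

28


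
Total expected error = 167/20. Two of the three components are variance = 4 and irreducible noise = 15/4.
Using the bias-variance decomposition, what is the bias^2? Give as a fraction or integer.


Total error = bias^2 + variance + irreducible noise. So bias^2 = 167/20 - 4 - 15/4 = 3/5.

3/5


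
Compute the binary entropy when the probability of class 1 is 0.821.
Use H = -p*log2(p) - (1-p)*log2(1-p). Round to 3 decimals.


H = -0.821*log2(0.821) - 0.179*log2(0.179) = 0.678.

0.678


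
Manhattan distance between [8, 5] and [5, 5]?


d = sum of absolute differences: |8-5|=3 + |5-5|=0 = 3.

3


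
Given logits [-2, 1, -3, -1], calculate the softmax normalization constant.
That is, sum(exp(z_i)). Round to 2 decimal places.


Denom = e^-2=0.1353 + e^1=2.7183 + e^-3=0.0498 + e^-1=0.3679. Sum = 3.2713, which rounds to 3.27.

3.27


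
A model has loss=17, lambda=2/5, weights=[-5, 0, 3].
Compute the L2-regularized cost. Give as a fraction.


L2 sq norm = sum(w^2) = 34. J = 17 + 2/5 * 34 = 153/5.

153/5


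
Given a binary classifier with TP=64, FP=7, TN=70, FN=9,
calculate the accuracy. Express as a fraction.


Accuracy = (TP + TN) / (TP + TN + FP + FN) = (64 + 70) / 150 = 67/75.

67/75


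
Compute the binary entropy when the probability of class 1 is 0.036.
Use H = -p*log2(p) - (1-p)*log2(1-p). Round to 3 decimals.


H = -0.036*log2(0.036) - 0.964*log2(0.964) = 0.224.

0.224


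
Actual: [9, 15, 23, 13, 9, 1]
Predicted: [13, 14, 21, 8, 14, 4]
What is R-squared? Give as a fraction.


Mean(y) = 35/3. SS_res = 80. SS_tot = 808/3. R^2 = 1 - 80/(808/3) = 71/101.

71/101


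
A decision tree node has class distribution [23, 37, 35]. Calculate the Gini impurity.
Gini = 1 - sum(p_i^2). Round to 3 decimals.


Total = 95. Proportions: 23/95, 37/95, 35/95. sum(p_i^2) = 0.3460. Gini = 1 - 0.3460 = 0.6540, which rounds to 0.654.

0.654


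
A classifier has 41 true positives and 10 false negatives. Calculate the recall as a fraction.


Recall = TP / (TP + FN) = 41 / 51 = 41/51.

41/51


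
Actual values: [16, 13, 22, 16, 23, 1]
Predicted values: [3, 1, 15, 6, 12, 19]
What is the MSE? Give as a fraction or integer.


MSE = (1/6) * ((16-3)^2=169 + (13-1)^2=144 + (22-15)^2=49 + (16-6)^2=100 + (23-12)^2=121 + (1-19)^2=324). Sum = 907. MSE = 907/6.

907/6


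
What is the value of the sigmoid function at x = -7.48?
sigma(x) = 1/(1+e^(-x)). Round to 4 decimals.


sigma(-7.48) = 1/(1+e^(7.48)) = 1/(1+1772.240776) = 1/1773.240776 = 0.0006.

0.0006


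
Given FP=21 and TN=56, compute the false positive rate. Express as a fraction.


FPR = FP / (FP + TN) = 21 / 77 = 3/11.

3/11


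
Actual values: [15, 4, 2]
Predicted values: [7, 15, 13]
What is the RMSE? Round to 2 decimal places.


MSE = 102.0000. RMSE = sqrt(102.0000) = 10.10.

10.10


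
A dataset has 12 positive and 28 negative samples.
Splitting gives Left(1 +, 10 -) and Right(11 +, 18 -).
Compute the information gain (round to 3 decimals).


H(parent) = 0.8813. H(left) = 0.4395, H(right) = 0.9576. Weighted = (11/40)*0.4395 + (29/40)*0.9576 = 0.8151. IG = 0.8813 - 0.8151 = 0.0662, which rounds to 0.066.

0.066


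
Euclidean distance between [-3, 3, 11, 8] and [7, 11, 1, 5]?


d = sqrt(sum of squared differences). (-3-7)^2=100, (3-11)^2=64, (11-1)^2=100, (8-5)^2=9. Sum = 273.

sqrt(273)
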